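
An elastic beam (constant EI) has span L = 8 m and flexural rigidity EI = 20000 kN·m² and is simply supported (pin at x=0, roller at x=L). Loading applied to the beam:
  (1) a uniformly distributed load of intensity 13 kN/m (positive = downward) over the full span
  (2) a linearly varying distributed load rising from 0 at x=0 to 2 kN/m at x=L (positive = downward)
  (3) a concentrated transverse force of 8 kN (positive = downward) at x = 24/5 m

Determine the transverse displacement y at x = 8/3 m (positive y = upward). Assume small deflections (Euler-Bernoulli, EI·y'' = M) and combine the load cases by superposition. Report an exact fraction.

y(8/3) = -2032928/56953125 m

Load 1 — uniform load w=13 kN/m over full span:
  y_1 = -wx(L³-2Lx²+x³)/(24EI) = -13·(8/3)·(8³-2·8·(8/3)²+(8/3)³)/(24·20000) = -4576/151875 m
Load 2 — triangular load w₀=2 kN/m (0→w₀ over full span):
  y_2 = -w₀x(7L⁴-10L²x²+3x⁴)/(360LEI) = -2·(8/3)·(7·8⁴-10·8²·(8/3)²+3·(8/3)⁴)/(360·8·20000) = -1024/455625 m
Load 3 — point force P=8 kN at a=24/5 m (b=L-a=16/5):
  y_3 = -Pbx(L²-b²-x²)/(6LEI)  [x≤a] = -8·(16/5)·(8/3)·(8²-(16/5)²-(8/3)²)/(6·8·20000) = -20992/6328125 m
Superposition: y = Σ y_i = -2032928/56953125 m ≈ -0.035695 m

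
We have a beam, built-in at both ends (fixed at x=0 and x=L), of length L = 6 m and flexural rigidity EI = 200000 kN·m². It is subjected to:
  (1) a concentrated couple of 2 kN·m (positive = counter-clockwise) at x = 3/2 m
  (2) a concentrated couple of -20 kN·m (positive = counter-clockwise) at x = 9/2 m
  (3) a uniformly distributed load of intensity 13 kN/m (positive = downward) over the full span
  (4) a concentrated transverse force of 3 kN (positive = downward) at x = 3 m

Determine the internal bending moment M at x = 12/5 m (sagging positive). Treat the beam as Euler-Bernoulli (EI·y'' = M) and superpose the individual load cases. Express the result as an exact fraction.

Load 1 — applied couple M₀=2 kN·m at a=3/2 m (b=L-a=9/2):
  M_1 = R_Ax - M_A - M₀  [x>a] with R_A=3/8, M_A=-3/8 = (3/8)·(12/5) - (-3/8) - 2 = -29/40 kN·m
Load 2 — applied couple M₀=-20 kN·m at a=9/2 m (b=L-a=3/2):
  M_2 = R_Ax - M_A  [x≤a] with R_A=-15/4, M_A=-25/4 = (-15/4)·(12/5) - (-25/4) = -11/4 kN·m
Load 3 — uniform load w=13 kN/m over full span:
  M_3 = wLx/2 - wL²/12 - wx²/2 = 13·6·(12/5)/2 - 13·6²/12 - 13·(12/5)²/2 = 429/25 kN·m
Load 4 — point force P=3 kN at a=3 m (b=L-a=3):
  M_4 = Pb²(3a+b)x/L³ - Pab²/L²  [x≤a] = 3·3²·(3·3+3)·(12/5)/6³ - 3·3·3²/6² = 27/20 kN·m
Superposition: M = Σ M_i = 3007/200 kN·m ≈ 15.035000 kN·m

M(12/5) = 3007/200 kN·m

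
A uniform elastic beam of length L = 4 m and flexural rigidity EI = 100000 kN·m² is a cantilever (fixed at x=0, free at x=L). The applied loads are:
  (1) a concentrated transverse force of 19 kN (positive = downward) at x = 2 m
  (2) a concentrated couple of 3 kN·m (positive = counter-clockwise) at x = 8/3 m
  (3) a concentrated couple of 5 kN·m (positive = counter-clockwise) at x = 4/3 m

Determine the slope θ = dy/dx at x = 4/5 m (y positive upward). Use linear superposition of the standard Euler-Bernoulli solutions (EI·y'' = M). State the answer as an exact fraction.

θ(4/5) = -14/78125 rad

Load 1 — point force P=19 kN at a=2 m (b=L-a=2):
  θ_1 = -Px(2a-x)/(2EI)  [x≤a] = -19·(4/5)·(2·2-(4/5))/(2·100000) = -19/78125 rad
Load 2 — applied couple M₀=3 kN·m at a=8/3 m (b=L-a=4/3):
  θ_2 = M₀x/EI  [x≤a] = 3·(4/5)/100000 = 3/125000 rad
Load 3 — applied couple M₀=5 kN·m at a=4/3 m (b=L-a=8/3):
  θ_3 = M₀x/EI  [x≤a] = 5·(4/5)/100000 = 1/25000 rad
Superposition: θ = Σ θ_i = -14/78125 rad ≈ -0.000179 rad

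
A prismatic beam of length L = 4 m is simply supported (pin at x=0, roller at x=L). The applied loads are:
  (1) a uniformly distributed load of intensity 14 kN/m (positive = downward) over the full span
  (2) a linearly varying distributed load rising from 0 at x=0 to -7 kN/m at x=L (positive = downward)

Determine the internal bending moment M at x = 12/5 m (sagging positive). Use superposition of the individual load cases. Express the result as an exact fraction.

M(12/5) = 2464/125 kN·m

Load 1 — uniform load w=14 kN/m over full span:
  M_1 = wx(L-x)/2 = 14·(12/5)·(4-(12/5))/2 = 672/25 kN·m
Load 2 — triangular load w₀=-7 kN/m (0→w₀ over full span):
  M_2 = w₀Lx/6 - w₀x³/(6L) = (-7)·4·(12/5)/6 - (-7)·(12/5)³/(6·4) = -896/125 kN·m
Superposition: M = Σ M_i = 2464/125 kN·m ≈ 19.712000 kN·m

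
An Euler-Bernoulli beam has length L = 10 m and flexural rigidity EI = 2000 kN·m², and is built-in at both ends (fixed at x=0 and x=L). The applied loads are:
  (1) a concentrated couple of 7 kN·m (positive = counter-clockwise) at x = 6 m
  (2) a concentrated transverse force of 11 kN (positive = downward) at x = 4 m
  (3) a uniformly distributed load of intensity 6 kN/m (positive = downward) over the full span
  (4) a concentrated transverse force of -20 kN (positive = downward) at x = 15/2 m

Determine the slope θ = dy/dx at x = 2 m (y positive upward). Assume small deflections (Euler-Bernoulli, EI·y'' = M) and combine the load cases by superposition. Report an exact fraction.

Load 1 — applied couple M₀=7 kN·m at a=6 m (b=L-a=4):
  θ_1 = (R_Ax²/2 - M_Ax)/EI  [x≤a] with R_A=126/125, M_A=56/25 = ((126/125)·2²/2 - (56/25)·2)/2000 = -77/62500 rad
Load 2 — point force P=11 kN at a=4 m (b=L-a=6):
  θ_2 = -Pb²x(2aL-(3a+b)x)/(2L³EI)  [x≤a] = -11·6²·2·(2·4·10-(3·4+6)·2)/(2·10³·2000) = -1089/125000 rad
Load 3 — uniform load w=6 kN/m over full span:
  θ_3 = -wx(L-x)(L-2x)/(12EI) = -6·2·(10-2)·(10-2·2)/(12·2000) = -3/125 rad
Load 4 — point force P=-20 kN at a=15/2 m (b=L-a=5/2):
  θ_4 = -Pb²x(2aL-(3a+b)x)/(2L³EI)  [x≤a] = -(-20)·(5/2)²·2·(2·(15/2)·10-(3·(15/2)+(5/2))·2)/(2·10³·2000) = 1/160 rad
Superposition: θ = Σ θ_i = -13847/500000 rad ≈ -0.027694 rad

θ(2) = -13847/500000 rad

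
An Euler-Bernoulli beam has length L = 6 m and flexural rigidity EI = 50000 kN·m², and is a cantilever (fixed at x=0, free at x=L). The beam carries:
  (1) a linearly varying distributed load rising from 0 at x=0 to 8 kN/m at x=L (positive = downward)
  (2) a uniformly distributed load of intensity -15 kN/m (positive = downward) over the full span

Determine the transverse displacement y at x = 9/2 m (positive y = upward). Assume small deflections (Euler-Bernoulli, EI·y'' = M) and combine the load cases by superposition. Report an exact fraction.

Load 1 — triangular load w₀=8 kN/m (0→w₀ over full span):
  y_1 = (w₀Lx³/12-w₀L²x²/6-w₀x⁵/(120L))/EI = (8·6·(9/2)³/12-8·6²·(9/2)²/6-8·(9/2)⁵/(120·6))/50000 = -200961/16000000 m
Load 2 — uniform load w=-15 kN/m over full span:
  y_2 = -wx²(x²-4Lx+6L²)/(24EI) = -(-15)·(9/2)²·((9/2)²-4·6·(9/2)+6·6²)/(24·50000) = 41553/1280000 m
Superposition: y = Σ y_i = 636903/32000000 m ≈ 0.019903 m

y(9/2) = 636903/32000000 m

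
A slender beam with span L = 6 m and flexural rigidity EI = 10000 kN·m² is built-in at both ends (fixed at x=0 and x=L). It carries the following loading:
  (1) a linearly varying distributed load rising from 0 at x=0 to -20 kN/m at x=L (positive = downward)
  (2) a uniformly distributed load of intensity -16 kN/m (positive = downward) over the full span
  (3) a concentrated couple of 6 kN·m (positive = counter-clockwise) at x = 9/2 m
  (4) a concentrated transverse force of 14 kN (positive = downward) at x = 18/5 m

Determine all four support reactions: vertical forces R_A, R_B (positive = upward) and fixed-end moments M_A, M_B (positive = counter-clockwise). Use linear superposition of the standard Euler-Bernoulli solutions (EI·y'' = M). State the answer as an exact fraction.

Load 1 — triangular load w₀=-20 kN/m (0→w₀ over full span):
  R_A = 3w₀L/20 = 3·(-20)·6/20 = -18 kN
  M_A = w₀L²/30 = (-20)·6²/30 = -24 kN·m
  R_B = 7w₀L/20 = 7·(-20)·6/20 = -42 kN
  M_B = -w₀L²/20 = -(-20)·6²/20 = 36 kN·m
Load 2 — uniform load w=-16 kN/m over full span:
  R_A = wL/2 = (-16)·6/2 = -48 kN
  M_A = wL²/12 = (-16)·6²/12 = -48 kN·m
  R_B = wL/2 = (-16)·6/2 = -48 kN
  M_B = -wL²/12 = -(-16)·6²/12 = 48 kN·m
Load 3 — applied couple M₀=6 kN·m at a=9/2 m (b=L-a=3/2):
  R_A = 6M₀ab/L³ = 6·6·(9/2)·(3/2)/6³ = 9/8 kN
  M_A = M₀b(2a-b)/L² = 6·(3/2)·(2·(9/2)-(3/2))/6² = 15/8 kN·m
  R_B = -6M₀ab/L³ = -6·6·(9/2)·(3/2)/6³ = -9/8 kN
  M_B = M₀a(2b-a)/L² = 6·(9/2)·(2·(3/2)-(9/2))/6² = -9/8 kN·m
Load 4 — point force P=14 kN at a=18/5 m (b=L-a=12/5):
  R_A = Pb²(3a+b)/L³ = 14·(12/5)²·(3·(18/5)+(12/5))/6³ = 616/125 kN
  M_A = Pab²/L² = 14·(18/5)·(12/5)²/6² = 1008/125 kN·m
  R_B = Pa²(a+3b)/L³ = 14·(18/5)²·((18/5)+3·(12/5))/6³ = 1134/125 kN
  M_B = -Pa²b/L² = -14·(18/5)²·(12/5)/6² = -1512/125 kN·m
Superposition: R_A = -59947/1000 kN, M_A = -62061/1000 kN·m, R_B = -82053/1000 kN, M_B = 70779/1000 kN·m

R_A = -59947/1000 kN, M_A = -62061/1000 kN·m, R_B = -82053/1000 kN, M_B = 70779/1000 kN·m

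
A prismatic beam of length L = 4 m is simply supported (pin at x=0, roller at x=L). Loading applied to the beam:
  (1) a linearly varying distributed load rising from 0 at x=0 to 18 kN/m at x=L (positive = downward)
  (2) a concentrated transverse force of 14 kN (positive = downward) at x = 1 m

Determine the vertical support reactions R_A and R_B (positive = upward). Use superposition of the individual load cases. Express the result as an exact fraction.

Load 1 — triangular load w₀=18 kN/m (0→w₀ over full span):
  R_A = w₀L/6 = 18·4/6 = 12 kN
  R_B = w₀L/3 = 18·4/3 = 24 kN
Load 2 — point force P=14 kN at a=1 m (b=L-a=3):
  R_A = Pb/L = 14·3/4 = 21/2 kN
  R_B = Pa/L = 14·1/4 = 7/2 kN
Superposition: R_A = 45/2 kN, R_B = 55/2 kN

R_A = 45/2 kN, R_B = 55/2 kN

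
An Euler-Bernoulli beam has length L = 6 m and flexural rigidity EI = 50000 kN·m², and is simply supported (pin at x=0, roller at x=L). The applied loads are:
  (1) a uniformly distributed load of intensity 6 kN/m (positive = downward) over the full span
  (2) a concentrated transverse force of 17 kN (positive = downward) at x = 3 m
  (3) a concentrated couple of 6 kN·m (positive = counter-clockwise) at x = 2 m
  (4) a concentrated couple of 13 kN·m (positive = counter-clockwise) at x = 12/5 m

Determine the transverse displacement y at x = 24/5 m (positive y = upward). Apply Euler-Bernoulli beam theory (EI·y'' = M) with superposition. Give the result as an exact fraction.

y(24/5) = -114483/62500000 m

Load 1 — uniform load w=6 kN/m over full span:
  y_1 = -wx(L³-2Lx²+x³)/(24EI) = -6·(24/5)·(6³-2·6·(24/5)²+(24/5)³)/(24·50000) = -2349/1953125 m
Load 2 — point force P=17 kN at a=3 m (b=L-a=3):
  y_2 = -Pa(L-x)(2Lx-a²-x²)/(6LEI)  [x>a] = -17·3·(6-(24/5))·(2·6·(24/5)-3²-(24/5)²)/(6·6·50000) = -10863/12500000 m
Load 3 — applied couple M₀=6 kN·m at a=2 m (b=L-a=4):
  y_3 = (M₀x³/(6L)-M₀(x-a)²/2+C₁x)/EI  [x>a] with C₁=M₀(3b²-L²)/(6L)=2 = (6·(24/5)³/(6·6)-6·((24/5)-2)²/2+2·(24/5))/50000 = 141/1562500 m
Load 4 — applied couple M₀=13 kN·m at a=12/5 m (b=L-a=18/5):
  y_4 = (M₀x³/(6L)-M₀(x-a)²/2+C₁x)/EI  [x>a] with C₁=M₀(3b²-L²)/(6L)=26/25 = (13·(24/5)³/(6·6)-13·((24/5)-(12/5))²/2+(26/25)·(24/5))/50000 = 117/781250 m
Superposition: y = Σ y_i = -114483/62500000 m ≈ -0.001832 m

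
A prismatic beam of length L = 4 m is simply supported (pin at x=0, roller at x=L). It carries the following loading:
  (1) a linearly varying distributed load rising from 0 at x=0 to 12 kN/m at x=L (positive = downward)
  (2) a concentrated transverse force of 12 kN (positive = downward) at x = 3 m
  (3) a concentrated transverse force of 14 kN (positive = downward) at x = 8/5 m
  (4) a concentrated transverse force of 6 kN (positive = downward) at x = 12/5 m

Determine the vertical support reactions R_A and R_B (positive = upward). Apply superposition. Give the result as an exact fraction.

Load 1 — triangular load w₀=12 kN/m (0→w₀ over full span):
  R_A = w₀L/6 = 12·4/6 = 8 kN
  R_B = w₀L/3 = 12·4/3 = 16 kN
Load 2 — point force P=12 kN at a=3 m (b=L-a=1):
  R_A = Pb/L = 12·1/4 = 3 kN
  R_B = Pa/L = 12·3/4 = 9 kN
Load 3 — point force P=14 kN at a=8/5 m (b=L-a=12/5):
  R_A = Pb/L = 14·(12/5)/4 = 42/5 kN
  R_B = Pa/L = 14·(8/5)/4 = 28/5 kN
Load 4 — point force P=6 kN at a=12/5 m (b=L-a=8/5):
  R_A = Pb/L = 6·(8/5)/4 = 12/5 kN
  R_B = Pa/L = 6·(12/5)/4 = 18/5 kN
Superposition: R_A = 109/5 kN, R_B = 171/5 kN

R_A = 109/5 kN, R_B = 171/5 kN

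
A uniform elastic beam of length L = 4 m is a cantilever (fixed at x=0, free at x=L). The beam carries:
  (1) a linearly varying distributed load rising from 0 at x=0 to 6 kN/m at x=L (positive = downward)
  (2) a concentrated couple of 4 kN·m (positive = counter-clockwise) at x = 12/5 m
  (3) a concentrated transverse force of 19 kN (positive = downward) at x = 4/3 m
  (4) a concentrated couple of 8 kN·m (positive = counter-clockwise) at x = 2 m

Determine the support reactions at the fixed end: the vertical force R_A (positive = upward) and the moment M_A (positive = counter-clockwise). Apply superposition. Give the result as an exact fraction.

R_A = 31 kN, M_A = 136/3 kN·m

Load 1 — triangular load w₀=6 kN/m (0→w₀ over full span):
  R_A = w₀L/2 = 6·4/2 = 12 kN
  M_A = w₀L²/3 = 6·4²/3 = 32 kN·m
Load 2 — applied couple M₀=4 kN·m at a=12/5 m (b=L-a=8/5):
  R_A = 0 kN
  M_A = -M₀ = -4 kN·m
Load 3 — point force P=19 kN at a=4/3 m (b=L-a=8/3):
  R_A = P = 19 kN
  M_A = Pa = 19·(4/3) = 76/3 kN·m
Load 4 — applied couple M₀=8 kN·m at a=2 m (b=L-a=2):
  R_A = 0 kN
  M_A = -M₀ = -8 kN·m
Superposition: R_A = 31 kN, M_A = 136/3 kN·m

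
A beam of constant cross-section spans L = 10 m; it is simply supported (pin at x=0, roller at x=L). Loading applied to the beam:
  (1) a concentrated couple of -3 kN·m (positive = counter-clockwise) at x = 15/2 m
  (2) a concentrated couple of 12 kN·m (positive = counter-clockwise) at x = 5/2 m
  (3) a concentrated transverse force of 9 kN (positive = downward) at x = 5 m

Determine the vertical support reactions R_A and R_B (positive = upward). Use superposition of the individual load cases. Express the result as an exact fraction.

R_A = 27/5 kN, R_B = 18/5 kN

Load 1 — applied couple M₀=-3 kN·m at a=15/2 m (b=L-a=5/2):
  R_A = M₀/L = (-3)/10 = -3/10 kN
  R_B = -M₀/L = -(-3)/10 = 3/10 kN
Load 2 — applied couple M₀=12 kN·m at a=5/2 m (b=L-a=15/2):
  R_A = M₀/L = 12/10 = 6/5 kN
  R_B = -M₀/L = -12/10 = -6/5 kN
Load 3 — point force P=9 kN at a=5 m (b=L-a=5):
  R_A = Pb/L = 9·5/10 = 9/2 kN
  R_B = Pa/L = 9·5/10 = 9/2 kN
Superposition: R_A = 27/5 kN, R_B = 18/5 kN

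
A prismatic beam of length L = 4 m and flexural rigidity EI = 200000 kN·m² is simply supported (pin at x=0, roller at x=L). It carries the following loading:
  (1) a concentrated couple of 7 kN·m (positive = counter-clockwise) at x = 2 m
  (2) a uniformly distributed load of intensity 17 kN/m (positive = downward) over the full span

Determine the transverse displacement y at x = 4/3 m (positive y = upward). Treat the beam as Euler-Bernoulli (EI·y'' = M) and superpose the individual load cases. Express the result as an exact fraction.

y(4/3) = -6089/24300000 m

Load 1 — applied couple M₀=7 kN·m at a=2 m (b=L-a=2):
  y_1 = (M₀x³/(6L)+C₁x)/EI  [x≤a] with C₁=M₀(3b²-L²)/(6L)=-7/6 = (7·(4/3)³/(6·4)+(-7/6)·(4/3))/200000 = -7/1620000 m
Load 2 — uniform load w=17 kN/m over full span:
  y_2 = -wx(L³-2Lx²+x³)/(24EI) = -17·(4/3)·(4³-2·4·(4/3)²+(4/3)³)/(24·200000) = -187/759375 m
Superposition: y = Σ y_i = -6089/24300000 m ≈ -0.000251 m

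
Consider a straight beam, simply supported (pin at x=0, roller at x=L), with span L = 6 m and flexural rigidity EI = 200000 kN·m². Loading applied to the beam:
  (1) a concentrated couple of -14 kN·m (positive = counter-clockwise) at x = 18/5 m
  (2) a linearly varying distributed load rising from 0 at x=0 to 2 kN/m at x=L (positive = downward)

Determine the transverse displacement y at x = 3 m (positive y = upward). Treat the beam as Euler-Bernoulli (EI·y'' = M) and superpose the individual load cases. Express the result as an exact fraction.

y(3) = -1107/40000000 m

Load 1 — applied couple M₀=-14 kN·m at a=18/5 m (b=L-a=12/5):
  y_1 = (M₀x³/(6L)+C₁x)/EI  [x≤a] with C₁=M₀(3b²-L²)/(6L)=182/25 = ((-14)·3³/(6·6)+(182/25)·3)/200000 = 567/10000000 m
Load 2 — triangular load w₀=2 kN/m (0→w₀ over full span):
  y_2 = -w₀x(7L⁴-10L²x²+3x⁴)/(360LEI) = -2·3·(7·6⁴-10·6²·3²+3·3⁴)/(360·6·200000) = -27/320000 m
Superposition: y = Σ y_i = -1107/40000000 m ≈ -0.000028 m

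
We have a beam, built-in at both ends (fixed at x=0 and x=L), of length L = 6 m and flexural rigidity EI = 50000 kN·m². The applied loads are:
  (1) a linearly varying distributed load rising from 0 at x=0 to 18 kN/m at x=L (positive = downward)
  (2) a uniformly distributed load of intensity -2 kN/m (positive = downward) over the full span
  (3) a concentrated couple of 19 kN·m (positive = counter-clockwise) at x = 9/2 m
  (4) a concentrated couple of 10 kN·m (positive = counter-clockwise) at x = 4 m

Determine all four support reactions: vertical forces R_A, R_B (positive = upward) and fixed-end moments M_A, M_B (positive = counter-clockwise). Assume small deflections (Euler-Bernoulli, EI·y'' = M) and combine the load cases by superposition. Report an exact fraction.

Load 1 — triangular load w₀=18 kN/m (0→w₀ over full span):
  R_A = 3w₀L/20 = 3·18·6/20 = 81/5 kN
  M_A = w₀L²/30 = 18·6²/30 = 108/5 kN·m
  R_B = 7w₀L/20 = 7·18·6/20 = 189/5 kN
  M_B = -w₀L²/20 = -18·6²/20 = -162/5 kN·m
Load 2 — uniform load w=-2 kN/m over full span:
  R_A = wL/2 = (-2)·6/2 = -6 kN
  M_A = wL²/12 = (-2)·6²/12 = -6 kN·m
  R_B = wL/2 = (-2)·6/2 = -6 kN
  M_B = -wL²/12 = -(-2)·6²/12 = 6 kN·m
Load 3 — applied couple M₀=19 kN·m at a=9/2 m (b=L-a=3/2):
  R_A = 6M₀ab/L³ = 6·19·(9/2)·(3/2)/6³ = 57/16 kN
  M_A = M₀b(2a-b)/L² = 19·(3/2)·(2·(9/2)-(3/2))/6² = 95/16 kN·m
  R_B = -6M₀ab/L³ = -6·19·(9/2)·(3/2)/6³ = -57/16 kN
  M_B = M₀a(2b-a)/L² = 19·(9/2)·(2·(3/2)-(9/2))/6² = -57/16 kN·m
Load 4 — applied couple M₀=10 kN·m at a=4 m (b=L-a=2):
  R_A = 6M₀ab/L³ = 6·10·4·2/6³ = 20/9 kN
  M_A = M₀b(2a-b)/L² = 10·2·(2·4-2)/6² = 10/3 kN·m
  R_B = -6M₀ab/L³ = -6·10·4·2/6³ = -20/9 kN
  M_B = M₀a(2b-a)/L² = 10·4·(2·2-4)/6² = 0 kN·m
Superposition: R_A = 11509/720 kN, M_A = 5969/240 kN·m, R_B = 18731/720 kN, M_B = -2397/80 kN·m

R_A = 11509/720 kN, M_A = 5969/240 kN·m, R_B = 18731/720 kN, M_B = -2397/80 kN·m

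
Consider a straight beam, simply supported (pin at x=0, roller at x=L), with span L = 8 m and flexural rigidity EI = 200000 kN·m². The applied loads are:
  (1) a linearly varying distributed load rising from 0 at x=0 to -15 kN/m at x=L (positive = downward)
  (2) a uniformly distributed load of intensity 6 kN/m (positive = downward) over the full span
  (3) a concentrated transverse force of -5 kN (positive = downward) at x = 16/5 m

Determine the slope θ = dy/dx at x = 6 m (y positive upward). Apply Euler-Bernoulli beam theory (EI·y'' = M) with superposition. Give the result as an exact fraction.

θ(6) = -10601/60000000 rad

Load 1 — triangular load w₀=-15 kN/m (0→w₀ over full span):
  θ_1 = -w₀(7L⁴-30L²x²+15x⁴)/(360LEI) = -(-15)·(7·8⁴-30·8²·6²+15·6⁴)/(360·8·200000) = -1313/2400000 rad
Load 2 — uniform load w=6 kN/m over full span:
  θ_2 = -w(L³-6Lx²+4x³)/(24EI) = -6·(8³-6·8·6²+4·6³)/(24·200000) = 11/25000 rad
Load 3 — point force P=-5 kN at a=16/5 m (b=L-a=24/5):
  θ_3 = -Pa(2L²-6Lx+3x²+a²)/(6LEI)  [x>a] = -(-5)·(16/5)·(2·8²-6·8·6+3·6²+(16/5)²)/(6·8·200000) = -87/1250000 rad
Superposition: θ = Σ θ_i = -10601/60000000 rad ≈ -0.000177 rad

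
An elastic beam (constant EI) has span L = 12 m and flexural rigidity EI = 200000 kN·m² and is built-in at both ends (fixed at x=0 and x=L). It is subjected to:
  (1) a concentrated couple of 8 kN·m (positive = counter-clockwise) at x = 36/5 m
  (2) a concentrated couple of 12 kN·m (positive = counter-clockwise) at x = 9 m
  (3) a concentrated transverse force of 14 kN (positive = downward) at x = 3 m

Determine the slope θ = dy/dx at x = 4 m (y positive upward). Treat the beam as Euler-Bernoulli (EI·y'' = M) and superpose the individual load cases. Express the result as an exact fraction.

Load 1 — applied couple M₀=8 kN·m at a=36/5 m (b=L-a=24/5):
  θ_1 = (R_Ax²/2 - M_Ax)/EI  [x≤a] with R_A=24/25, M_A=64/25 = ((24/25)·4²/2 - (64/25)·4)/200000 = -1/78125 rad
Load 2 — applied couple M₀=12 kN·m at a=9 m (b=L-a=3):
  θ_2 = (R_Ax²/2 - M_Ax)/EI  [x≤a] with R_A=9/8, M_A=15/4 = ((9/8)·4²/2 - (15/4)·4)/200000 = -3/100000 rad
Load 3 — point force P=14 kN at a=3 m (b=L-a=9):
  θ_3 = Pa²(L-x)(2bL-(3b+a)(L-x))/(2L³EI)  [x>a] = 14·3²·(12-4)·(2·9·12-(3·9+3)·(12-4))/(2·12³·200000) = -7/200000 rad
Superposition: θ = Σ θ_i = -389/5000000 rad ≈ -0.000078 rad

θ(4) = -389/5000000 rad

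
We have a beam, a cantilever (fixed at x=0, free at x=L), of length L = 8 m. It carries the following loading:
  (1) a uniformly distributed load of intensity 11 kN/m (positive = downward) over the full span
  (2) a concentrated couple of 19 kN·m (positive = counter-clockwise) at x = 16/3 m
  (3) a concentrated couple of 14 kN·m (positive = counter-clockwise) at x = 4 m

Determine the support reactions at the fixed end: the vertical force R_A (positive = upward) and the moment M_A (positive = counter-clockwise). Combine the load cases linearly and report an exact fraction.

Load 1 — uniform load w=11 kN/m over full span:
  R_A = wL = 11·8 = 88 kN
  M_A = wL²/2 = 11·8²/2 = 352 kN·m
Load 2 — applied couple M₀=19 kN·m at a=16/3 m (b=L-a=8/3):
  R_A = 0 kN
  M_A = -M₀ = -19 kN·m
Load 3 — applied couple M₀=14 kN·m at a=4 m (b=L-a=4):
  R_A = 0 kN
  M_A = -M₀ = -14 kN·m
Superposition: R_A = 88 kN, M_A = 319 kN·m

R_A = 88 kN, M_A = 319 kN·m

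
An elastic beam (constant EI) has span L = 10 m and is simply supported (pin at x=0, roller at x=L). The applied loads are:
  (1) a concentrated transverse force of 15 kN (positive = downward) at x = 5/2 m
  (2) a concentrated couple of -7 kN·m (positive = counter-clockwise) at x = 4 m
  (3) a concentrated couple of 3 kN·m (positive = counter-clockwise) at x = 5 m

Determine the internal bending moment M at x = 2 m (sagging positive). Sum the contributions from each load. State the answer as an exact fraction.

M(2) = 217/10 kN·m

Load 1 — point force P=15 kN at a=5/2 m (b=L-a=15/2):
  M_1 = Pbx/L  [x≤a] = 15·(15/2)·2/10 = 45/2 kN·m
Load 2 — applied couple M₀=-7 kN·m at a=4 m (b=L-a=6):
  M_2 = M₀x/L  [x≤a] = (-7)·2/10 = -7/5 kN·m
Load 3 — applied couple M₀=3 kN·m at a=5 m (b=L-a=5):
  M_3 = M₀x/L  [x≤a] = 3·2/10 = 3/5 kN·m
Superposition: M = Σ M_i = 217/10 kN·m ≈ 21.700000 kN·m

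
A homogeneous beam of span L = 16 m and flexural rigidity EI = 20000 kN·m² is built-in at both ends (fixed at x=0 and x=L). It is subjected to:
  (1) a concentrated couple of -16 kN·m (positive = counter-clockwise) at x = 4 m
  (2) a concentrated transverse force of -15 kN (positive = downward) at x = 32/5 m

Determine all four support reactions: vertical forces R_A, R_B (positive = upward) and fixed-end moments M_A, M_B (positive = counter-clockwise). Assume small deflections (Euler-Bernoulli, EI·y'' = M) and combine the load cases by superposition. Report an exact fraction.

R_A = -2169/200 kN, M_A = -789/25 kN·m, R_B = -831/200 kN, M_B = 451/25 kN·m

Load 1 — applied couple M₀=-16 kN·m at a=4 m (b=L-a=12):
  R_A = 6M₀ab/L³ = 6·(-16)·4·12/16³ = -9/8 kN
  M_A = M₀b(2a-b)/L² = (-16)·12·(2·4-12)/16² = 3 kN·m
  R_B = -6M₀ab/L³ = -6·(-16)·4·12/16³ = 9/8 kN
  M_B = M₀a(2b-a)/L² = (-16)·4·(2·12-4)/16² = -5 kN·m
Load 2 — point force P=-15 kN at a=32/5 m (b=L-a=48/5):
  R_A = Pb²(3a+b)/L³ = (-15)·(48/5)²·(3·(32/5)+(48/5))/16³ = -243/25 kN
  M_A = Pab²/L² = (-15)·(32/5)·(48/5)²/16² = -864/25 kN·m
  R_B = Pa²(a+3b)/L³ = (-15)·(32/5)²·((32/5)+3·(48/5))/16³ = -132/25 kN
  M_B = -Pa²b/L² = -(-15)·(32/5)²·(48/5)/16² = 576/25 kN·m
Superposition: R_A = -2169/200 kN, M_A = -789/25 kN·m, R_B = -831/200 kN, M_B = 451/25 kN·m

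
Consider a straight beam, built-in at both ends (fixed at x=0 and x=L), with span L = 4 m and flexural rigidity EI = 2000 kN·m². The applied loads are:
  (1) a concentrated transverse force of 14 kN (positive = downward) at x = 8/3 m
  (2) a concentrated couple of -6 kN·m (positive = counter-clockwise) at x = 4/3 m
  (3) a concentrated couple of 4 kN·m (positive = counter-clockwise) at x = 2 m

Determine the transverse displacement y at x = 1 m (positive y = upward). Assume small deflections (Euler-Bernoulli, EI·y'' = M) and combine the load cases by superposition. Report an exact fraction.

y(1) = -133/129600 m

Load 1 — point force P=14 kN at a=8/3 m (b=L-a=4/3):
  y_1 = -Pb²x²(3aL-(3a+b)x)/(6L³EI)  [x≤a] = -14·(4/3)²·1²·(3·(8/3)·4-(3·(8/3)+(4/3))·1)/(6·4³·2000) = -119/162000 m
Load 2 — applied couple M₀=-6 kN·m at a=4/3 m (b=L-a=8/3):
  y_2 = (R_Ax³/6 - M_Ax²/2)/EI  [x≤a] with R_A=-2, M_A=0 = ((-2)·1³/6 - 0·1²/2)/2000 = -1/6000 m
Load 3 — applied couple M₀=4 kN·m at a=2 m (b=L-a=2):
  y_3 = (R_Ax³/6 - M_Ax²/2)/EI  [x≤a] with R_A=3/2, M_A=1 = ((3/2)·1³/6 - 1·1²/2)/2000 = -1/8000 m
Superposition: y = Σ y_i = -133/129600 m ≈ -0.001026 m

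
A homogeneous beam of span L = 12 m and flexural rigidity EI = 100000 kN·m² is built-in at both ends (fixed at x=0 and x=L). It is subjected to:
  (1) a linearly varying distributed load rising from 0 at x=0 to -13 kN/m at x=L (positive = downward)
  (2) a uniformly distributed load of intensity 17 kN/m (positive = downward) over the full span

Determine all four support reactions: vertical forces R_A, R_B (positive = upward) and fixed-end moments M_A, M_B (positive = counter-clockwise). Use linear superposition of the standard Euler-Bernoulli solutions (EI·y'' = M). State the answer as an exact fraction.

Load 1 — triangular load w₀=-13 kN/m (0→w₀ over full span):
  R_A = 3w₀L/20 = 3·(-13)·12/20 = -117/5 kN
  M_A = w₀L²/30 = (-13)·12²/30 = -312/5 kN·m
  R_B = 7w₀L/20 = 7·(-13)·12/20 = -273/5 kN
  M_B = -w₀L²/20 = -(-13)·12²/20 = 468/5 kN·m
Load 2 — uniform load w=17 kN/m over full span:
  R_A = wL/2 = 17·12/2 = 102 kN
  M_A = wL²/12 = 17·12²/12 = 204 kN·m
  R_B = wL/2 = 17·12/2 = 102 kN
  M_B = -wL²/12 = -17·12²/12 = -204 kN·m
Superposition: R_A = 393/5 kN, M_A = 708/5 kN·m, R_B = 237/5 kN, M_B = -552/5 kN·m

R_A = 393/5 kN, M_A = 708/5 kN·m, R_B = 237/5 kN, M_B = -552/5 kN·m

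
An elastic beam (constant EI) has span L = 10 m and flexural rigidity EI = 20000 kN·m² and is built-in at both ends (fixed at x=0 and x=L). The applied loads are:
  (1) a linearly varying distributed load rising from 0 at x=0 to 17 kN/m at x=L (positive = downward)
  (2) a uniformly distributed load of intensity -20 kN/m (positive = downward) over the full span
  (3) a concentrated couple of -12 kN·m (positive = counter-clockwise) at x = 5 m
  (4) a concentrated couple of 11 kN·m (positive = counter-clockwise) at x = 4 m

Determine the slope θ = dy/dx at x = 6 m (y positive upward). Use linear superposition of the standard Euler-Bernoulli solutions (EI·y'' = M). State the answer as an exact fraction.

Load 1 — triangular load w₀=17 kN/m (0→w₀ over full span):
  θ_1 = -w₀(2x(L-x)(L-2x)(x+2L)+x²(L-x)²)/(120LEI) = -17·(2·6·(10-6)·(10-2·6)·(6+2·10)+6²·(10-6)²)/(120·10·20000) = 17/12500 rad
Load 2 — uniform load w=-20 kN/m over full span:
  θ_2 = -wx(L-x)(L-2x)/(12EI) = -(-20)·6·(10-6)·(10-2·6)/(12·20000) = -1/250 rad
Load 3 — applied couple M₀=-12 kN·m at a=5 m (b=L-a=5):
  θ_3 = (R_Ax²/2 - M_Ax - M₀(x-a))/EI  [x>a] with R_A=-9/5, M_A=-3 = ((-9/5)·6²/2 - (-3)·6 - (-12)·(6-5))/20000 = -3/25000 rad
Load 4 — applied couple M₀=11 kN·m at a=4 m (b=L-a=6):
  θ_4 = (R_Ax²/2 - M_Ax - M₀(x-a))/EI  [x>a] with R_A=198/125, M_A=33/25 = ((198/125)·6²/2 - (33/25)·6 - 11·(6-4))/20000 = -11/156250 rad
Superposition: θ = Σ θ_i = -1769/625000 rad ≈ -0.002830 rad

θ(6) = -1769/625000 rad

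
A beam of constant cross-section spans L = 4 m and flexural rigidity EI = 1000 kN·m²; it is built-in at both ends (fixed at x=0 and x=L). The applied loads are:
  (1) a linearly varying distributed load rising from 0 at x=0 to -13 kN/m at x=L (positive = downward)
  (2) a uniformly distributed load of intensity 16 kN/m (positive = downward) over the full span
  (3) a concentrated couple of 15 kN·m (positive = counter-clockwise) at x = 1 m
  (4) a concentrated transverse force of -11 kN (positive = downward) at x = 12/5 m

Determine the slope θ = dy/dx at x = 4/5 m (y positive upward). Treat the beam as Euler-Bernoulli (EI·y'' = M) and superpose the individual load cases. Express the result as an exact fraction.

θ(4/5) = 3067/4687500 rad

Load 1 — triangular load w₀=-13 kN/m (0→w₀ over full span):
  θ_1 = -w₀(2x(L-x)(L-2x)(x+2L)+x²(L-x)²)/(120LEI) = -(-13)·(2·(4/5)·(4-(4/5))·(4-2·(4/5))·((4/5)+2·4)+(4/5)²·(4-(4/5))²)/(120·4·1000) = 728/234375 rad
Load 2 — uniform load w=16 kN/m over full span:
  θ_2 = -wx(L-x)(L-2x)/(12EI) = -16·(4/5)·(4-(4/5))·(4-2·(4/5))/(12·1000) = -128/15625 rad
Load 3 — applied couple M₀=15 kN·m at a=1 m (b=L-a=3):
  θ_3 = (R_Ax²/2 - M_Ax)/EI  [x≤a] with R_A=135/32, M_A=-45/16 = ((135/32)·(4/5)²/2 - (-45/16)·(4/5))/1000 = 9/2500 rad
Load 4 — point force P=-11 kN at a=12/5 m (b=L-a=8/5):
  θ_4 = -Pb²x(2aL-(3a+b)x)/(2L³EI)  [x≤a] = -(-11)·(8/5)²·(4/5)·(2·(12/5)·4-(3·(12/5)+(8/5))·(4/5))/(2·4³·1000) = 836/390625 rad
Superposition: θ = Σ θ_i = 3067/4687500 rad ≈ 0.000654 rad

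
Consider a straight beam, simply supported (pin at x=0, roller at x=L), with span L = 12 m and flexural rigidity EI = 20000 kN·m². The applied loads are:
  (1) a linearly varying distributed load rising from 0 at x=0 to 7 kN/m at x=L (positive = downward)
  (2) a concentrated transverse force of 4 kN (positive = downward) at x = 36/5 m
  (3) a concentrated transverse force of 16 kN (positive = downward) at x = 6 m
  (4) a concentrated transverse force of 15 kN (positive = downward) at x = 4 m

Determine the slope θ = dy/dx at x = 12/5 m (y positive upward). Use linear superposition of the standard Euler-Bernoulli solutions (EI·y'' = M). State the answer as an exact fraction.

Load 1 — triangular load w₀=7 kN/m (0→w₀ over full span):
  θ_1 = -w₀(7L⁴-30L²x²+15x⁴)/(360LEI) = -7·(7·12⁴-30·12²·(12/5)²+15·(12/5)⁴)/(360·12·20000) = -3822/390625 rad
Load 2 — point force P=4 kN at a=36/5 m (b=L-a=24/5):
  θ_2 = -Pb(L²-b²-3x²)/(6LEI)  [x≤a] = -4·(24/5)·(12²-(24/5)²-3·(12/5)²)/(6·12·20000) = -108/78125 rad
Load 3 — point force P=16 kN at a=6 m (b=L-a=6):
  θ_3 = -Pb(L²-b²-3x²)/(6LEI)  [x≤a] = -16·6·(12²-6²-3·(12/5)²)/(6·12·20000) = -189/31250 rad
Load 4 — point force P=15 kN at a=4 m (b=L-a=8):
  θ_4 = -Pb(L²-b²-3x²)/(6LEI)  [x≤a] = -15·8·(12²-8²-3·(12/5)²)/(6·12·20000) = -49/9375 rad
Superposition: θ = Σ θ_i = -52597/2343750 rad ≈ -0.022441 rad

θ(12/5) = -52597/2343750 rad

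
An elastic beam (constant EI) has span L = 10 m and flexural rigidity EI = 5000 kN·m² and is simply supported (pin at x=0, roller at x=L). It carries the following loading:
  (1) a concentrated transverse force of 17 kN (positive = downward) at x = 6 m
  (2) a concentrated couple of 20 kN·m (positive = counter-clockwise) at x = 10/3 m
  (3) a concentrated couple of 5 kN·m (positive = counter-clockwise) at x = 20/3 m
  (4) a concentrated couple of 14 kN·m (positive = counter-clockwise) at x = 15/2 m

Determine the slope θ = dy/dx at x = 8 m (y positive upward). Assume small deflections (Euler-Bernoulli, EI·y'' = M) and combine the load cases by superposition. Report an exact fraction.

Load 1 — point force P=17 kN at a=6 m (b=L-a=4):
  θ_1 = -Pa(2L²-6Lx+3x²+a²)/(6LEI)  [x>a] = -17·6·(2·10²-6·10·8+3·8²+6²)/(6·10·5000) = 221/12500 rad
Load 2 — applied couple M₀=20 kN·m at a=10/3 m (b=L-a=20/3):
  θ_2 = (M₀x²/(2L)-M₀(x-a)+C₁)/EI  [x>a] with C₁=M₀(3b²-L²)/(6L)=100/9 = (20·8²/(2·10)-20·(8-(10/3))+(100/9))/5000 = -41/11250 rad
Load 3 — applied couple M₀=5 kN·m at a=20/3 m (b=L-a=10/3):
  θ_3 = (M₀x²/(2L)-M₀(x-a)+C₁)/EI  [x>a] with C₁=M₀(3b²-L²)/(6L)=-50/9 = (5·8²/(2·10)-5·(8-(20/3))+(-50/9))/5000 = 17/22500 rad
Load 4 — applied couple M₀=14 kN·m at a=15/2 m (b=L-a=5/2):
  θ_4 = (M₀x²/(2L)-M₀(x-a)+C₁)/EI  [x>a] with C₁=M₀(3b²-L²)/(6L)=-455/24 = (14·8²/(2·10)-14·(8-(15/2))+(-455/24))/5000 = 2261/600000 rad
Superposition: θ = Σ θ_i = 33407/1800000 rad ≈ 0.018559 rad

θ(8) = 33407/1800000 rad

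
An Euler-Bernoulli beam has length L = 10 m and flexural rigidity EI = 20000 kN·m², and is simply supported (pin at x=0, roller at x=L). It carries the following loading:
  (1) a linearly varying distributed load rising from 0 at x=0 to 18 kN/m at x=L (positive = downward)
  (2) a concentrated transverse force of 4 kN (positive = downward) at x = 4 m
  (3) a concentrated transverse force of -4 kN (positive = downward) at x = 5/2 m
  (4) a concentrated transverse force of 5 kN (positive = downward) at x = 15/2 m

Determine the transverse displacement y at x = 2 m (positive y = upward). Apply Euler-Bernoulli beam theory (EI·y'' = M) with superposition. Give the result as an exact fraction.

Load 1 — triangular load w₀=18 kN/m (0→w₀ over full span):
  y_1 = -w₀x(7L⁴-10L²x²+3x⁴)/(360LEI) = -18·2·(7·10⁴-10·10²·2²+3·2⁴)/(360·10·20000) = -516/15625 m
Load 2 — point force P=4 kN at a=4 m (b=L-a=6):
  y_2 = -Pbx(L²-b²-x²)/(6LEI)  [x≤a] = -4·6·2·(10²-6²-2²)/(6·10·20000) = -3/1250 m
Load 3 — point force P=-4 kN at a=5/2 m (b=L-a=15/2):
  y_3 = -Pbx(L²-b²-x²)/(6LEI)  [x≤a] = -(-4)·(15/2)·2·(10²-(15/2)²-2²)/(6·10·20000) = 159/80000 m
Load 4 — point force P=5 kN at a=15/2 m (b=L-a=5/2):
  y_4 = -Pbx(L²-b²-x²)/(6LEI)  [x≤a] = -5·(5/2)·2·(10²-(5/2)²-2²)/(6·10·20000) = -359/192000 m
Superposition: y = Σ y_i = -847351/24000000 m ≈ -0.035306 m

y(2) = -847351/24000000 m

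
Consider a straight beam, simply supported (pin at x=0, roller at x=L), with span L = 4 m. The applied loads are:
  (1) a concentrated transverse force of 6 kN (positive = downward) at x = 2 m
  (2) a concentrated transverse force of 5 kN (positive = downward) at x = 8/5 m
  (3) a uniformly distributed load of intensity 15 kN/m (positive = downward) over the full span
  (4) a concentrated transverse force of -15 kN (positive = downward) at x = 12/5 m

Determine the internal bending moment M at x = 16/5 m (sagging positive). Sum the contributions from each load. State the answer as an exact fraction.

M(16/5) = 16 kN·m

Load 1 — point force P=6 kN at a=2 m (b=L-a=2):
  M_1 = Pa(L-x)/L  [x>a] = 6·2·(4-(16/5))/4 = 12/5 kN·m
Load 2 — point force P=5 kN at a=8/5 m (b=L-a=12/5):
  M_2 = Pa(L-x)/L  [x>a] = 5·(8/5)·(4-(16/5))/4 = 8/5 kN·m
Load 3 — uniform load w=15 kN/m over full span:
  M_3 = wx(L-x)/2 = 15·(16/5)·(4-(16/5))/2 = 96/5 kN·m
Load 4 — point force P=-15 kN at a=12/5 m (b=L-a=8/5):
  M_4 = Pa(L-x)/L  [x>a] = (-15)·(12/5)·(4-(16/5))/4 = -36/5 kN·m
Superposition: M = Σ M_i = 16 kN·m ≈ 16.000000 kN·m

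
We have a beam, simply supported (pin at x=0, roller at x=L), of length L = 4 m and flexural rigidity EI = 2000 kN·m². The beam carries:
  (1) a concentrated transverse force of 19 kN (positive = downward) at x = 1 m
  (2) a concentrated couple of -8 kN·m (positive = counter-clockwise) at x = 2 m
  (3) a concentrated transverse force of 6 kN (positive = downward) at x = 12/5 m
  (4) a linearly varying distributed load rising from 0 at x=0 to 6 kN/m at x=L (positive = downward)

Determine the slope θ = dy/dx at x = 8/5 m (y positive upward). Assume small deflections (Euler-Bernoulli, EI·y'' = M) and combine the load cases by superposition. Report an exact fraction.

θ(8/5) = -121379/30000000 rad

Load 1 — point force P=19 kN at a=1 m (b=L-a=3):
  θ_1 = -Pa(2L²-6Lx+3x²+a²)/(6LEI)  [x>a] = -19·1·(2·4²-6·4·(8/5)+3·(8/5)²+1²)/(6·4·2000) = -361/400000 rad
Load 2 — applied couple M₀=-8 kN·m at a=2 m (b=L-a=2):
  θ_2 = (M₀x²/(2L)+C₁)/EI  [x≤a] with C₁=M₀(3b²-L²)/(6L)=4/3 = ((-8)·(8/5)²/(2·4)+(4/3))/2000 = -23/37500 rad
Load 3 — point force P=6 kN at a=12/5 m (b=L-a=8/5):
  θ_3 = -Pb(L²-b²-3x²)/(6LEI)  [x≤a] = -6·(8/5)·(4²-(8/5)²-3·(8/5)²)/(6·4·2000) = -18/15625 rad
Load 4 — triangular load w₀=6 kN/m (0→w₀ over full span):
  θ_4 = -w₀(7L⁴-30L²x²+15x⁴)/(360LEI) = -6·(7·4⁴-30·4²·(8/5)²+15·(8/5)⁴)/(360·4·2000) = -323/234375 rad
Superposition: θ = Σ θ_i = -121379/30000000 rad ≈ -0.004046 rad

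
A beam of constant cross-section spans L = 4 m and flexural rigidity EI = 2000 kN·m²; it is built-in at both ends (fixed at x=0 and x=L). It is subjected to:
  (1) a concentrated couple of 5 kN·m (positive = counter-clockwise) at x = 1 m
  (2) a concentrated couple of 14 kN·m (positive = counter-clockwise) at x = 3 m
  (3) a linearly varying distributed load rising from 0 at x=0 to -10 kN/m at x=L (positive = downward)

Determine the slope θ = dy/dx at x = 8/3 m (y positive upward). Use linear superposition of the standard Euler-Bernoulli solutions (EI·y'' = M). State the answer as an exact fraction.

Load 1 — applied couple M₀=5 kN·m at a=1 m (b=L-a=3):
  θ_1 = (R_Ax²/2 - M_Ax - M₀(x-a))/EI  [x>a] with R_A=45/32, M_A=-15/16 = ((45/32)·(8/3)²/2 - (-15/16)·(8/3) - 5·((8/3)-1))/2000 = -1/2400 rad
Load 2 — applied couple M₀=14 kN·m at a=3 m (b=L-a=1):
  θ_2 = (R_Ax²/2 - M_Ax)/EI  [x≤a] with R_A=63/16, M_A=35/8 = ((63/16)·(8/3)²/2 - (35/8)·(8/3))/2000 = 7/6000 rad
Load 3 — triangular load w₀=-10 kN/m (0→w₀ over full span):
  θ_3 = -w₀(2x(L-x)(L-2x)(x+2L)+x²(L-x)²)/(120LEI) = -(-10)·(2·(8/3)·(4-(8/3))·(4-2·(8/3))·((8/3)+2·4)+(8/3)²·(4-(8/3))²)/(120·4·2000) = -28/30375 rad
Superposition: θ = Σ θ_i = -167/972000 rad ≈ -0.000172 rad

θ(8/3) = -167/972000 rad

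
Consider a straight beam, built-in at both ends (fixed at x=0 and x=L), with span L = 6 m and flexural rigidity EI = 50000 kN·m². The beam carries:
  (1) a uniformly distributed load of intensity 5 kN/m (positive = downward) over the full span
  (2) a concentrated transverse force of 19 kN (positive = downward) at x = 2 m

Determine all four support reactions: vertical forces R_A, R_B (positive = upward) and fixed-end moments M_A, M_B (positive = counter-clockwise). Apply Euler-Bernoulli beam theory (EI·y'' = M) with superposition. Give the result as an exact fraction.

Load 1 — uniform load w=5 kN/m over full span:
  R_A = wL/2 = 5·6/2 = 15 kN
  M_A = wL²/12 = 5·6²/12 = 15 kN·m
  R_B = wL/2 = 5·6/2 = 15 kN
  M_B = -wL²/12 = -5·6²/12 = -15 kN·m
Load 2 — point force P=19 kN at a=2 m (b=L-a=4):
  R_A = Pb²(3a+b)/L³ = 19·4²·(3·2+4)/6³ = 380/27 kN
  M_A = Pab²/L² = 19·2·4²/6² = 152/9 kN·m
  R_B = Pa²(a+3b)/L³ = 19·2²·(2+3·4)/6³ = 133/27 kN
  M_B = -Pa²b/L² = -19·2²·4/6² = -76/9 kN·m
Superposition: R_A = 785/27 kN, M_A = 287/9 kN·m, R_B = 538/27 kN, M_B = -211/9 kN·m

R_A = 785/27 kN, M_A = 287/9 kN·m, R_B = 538/27 kN, M_B = -211/9 kN·m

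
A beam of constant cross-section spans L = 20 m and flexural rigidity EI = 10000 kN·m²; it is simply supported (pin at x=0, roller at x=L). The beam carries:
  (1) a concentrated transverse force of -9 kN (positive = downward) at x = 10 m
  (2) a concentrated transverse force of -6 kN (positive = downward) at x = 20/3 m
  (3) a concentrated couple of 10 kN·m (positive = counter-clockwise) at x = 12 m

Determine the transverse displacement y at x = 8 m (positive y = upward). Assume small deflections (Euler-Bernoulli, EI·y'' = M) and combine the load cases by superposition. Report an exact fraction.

y(8) = 2437/11250 m

Load 1 — point force P=-9 kN at a=10 m (b=L-a=10):
  y_1 = -Pbx(L²-b²-x²)/(6LEI)  [x≤a] = -(-9)·10·8·(20²-10²-8²)/(6·20·10000) = 177/1250 m
Load 2 — point force P=-6 kN at a=20/3 m (b=L-a=40/3):
  y_2 = -Pa(L-x)(2Lx-a²-x²)/(6LEI)  [x>a] = -(-6)·(20/3)·(20-8)·(2·20·8-(20/3)²-8²)/(6·20·10000) = 476/5625 m
Load 3 — applied couple M₀=10 kN·m at a=12 m (b=L-a=8):
  y_3 = (M₀x³/(6L)+C₁x)/EI  [x≤a] with C₁=M₀(3b²-L²)/(6L)=-52/3 = (10·8³/(6·20)+(-52/3)·8)/10000 = -6/625 m
Superposition: y = Σ y_i = 2437/11250 m ≈ 0.216622 m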